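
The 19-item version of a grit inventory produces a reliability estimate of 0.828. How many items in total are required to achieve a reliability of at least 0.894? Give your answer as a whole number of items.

Spearman-Brown solved for the length factor n:
n = r*(1 − r) / [ r (1 − r*) ]
n = 0.894 × (1 − 0.828) / [ 0.828 × (1 − 0.894) ]
n = 0.153768 / 0.087768 ≈ 1.7520
Items needed = n × 19 = 1.7520 × 19 ≈ 33.29 → round up to 34

34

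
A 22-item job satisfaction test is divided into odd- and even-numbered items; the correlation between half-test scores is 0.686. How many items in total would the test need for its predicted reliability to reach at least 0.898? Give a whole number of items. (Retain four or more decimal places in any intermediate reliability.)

r_full = 2(0.686)/(1 + 0.686) = 0.8138
n = r_tgt(1 − r_full) / [r_full(1 − r_tgt)] = 0.898 × 0.1862 / (0.8138 × 0.102) ≈ 2.0144
Required items = 2.0144 × 22 = 44.32, so 45 items.

45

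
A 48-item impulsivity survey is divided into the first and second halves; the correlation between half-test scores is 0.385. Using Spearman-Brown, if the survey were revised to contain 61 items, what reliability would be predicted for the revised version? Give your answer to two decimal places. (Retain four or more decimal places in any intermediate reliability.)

First correct the split-half correlation to full-test reliability: r_full = 2 × 0.385 / (1 + 0.385) ≈ 0.5560
Length factor from 48 to 61 items: n = 61/48 = 1.2708
r_new = n·r_full / (1 + (n − 1)·r_full) = 0.7066 / 1.1506 ≈ 0.6141

0.61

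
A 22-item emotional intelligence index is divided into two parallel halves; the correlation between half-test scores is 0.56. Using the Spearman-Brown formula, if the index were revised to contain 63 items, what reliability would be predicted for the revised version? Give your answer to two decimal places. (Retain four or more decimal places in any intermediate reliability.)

0.88

Spearman-Brown correction (n = 2): r_full = 2·0.56/(1 + 0.56) = 0.7179
Length factor from 22 to 63 items: n = 63/22 = 2.8636
r_new = n·r_full / (1 + (n − 1)·r_full) = 2.0558 / 2.3379 ≈ 0.8793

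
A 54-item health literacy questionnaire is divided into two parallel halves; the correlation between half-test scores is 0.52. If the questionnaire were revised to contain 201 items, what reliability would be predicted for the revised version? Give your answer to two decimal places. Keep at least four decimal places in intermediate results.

0.89

First correct the split-half correlation to full-test reliability: r_full = 2 × 0.52 / (1 + 0.52) ≈ 0.6842
Length factor from 54 to 201 items: n = 201/54 = 3.7222
r_new = n·r_full / (1 + (n − 1)·r_full) = 2.5467 / 2.8625 ≈ 0.8897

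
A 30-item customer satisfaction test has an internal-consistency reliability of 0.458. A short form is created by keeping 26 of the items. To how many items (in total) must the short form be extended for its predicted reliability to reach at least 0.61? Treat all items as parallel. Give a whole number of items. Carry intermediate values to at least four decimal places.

Short-form reliability: n = 26/30 = 0.8667; r_26 = n·r/(1+(n−1)r) ≈ 0.4228
Then solve for n' with r_old = 0.4228, r_target = 0.61: n' = 0.61(1 − 0.4228)/[0.4228(1 − 0.61)] = 2.1353
Items = 2.1353 × 26 ≈ 55.52 → 56

56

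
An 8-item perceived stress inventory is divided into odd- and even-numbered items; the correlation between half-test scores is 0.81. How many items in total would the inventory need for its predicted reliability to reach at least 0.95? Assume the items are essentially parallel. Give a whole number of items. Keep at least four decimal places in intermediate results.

Corrected full-test reliability: r_full = 2 × 0.81 / (1 + 0.81) ≈ 0.8950
n = r_tgt(1 − r_full) / [r_full(1 − r_tgt)] = 0.95 × 0.1050 / (0.8950 × 0.05) ≈ 2.2291
Items = 2.2291 × 8 ≈ 17.83 → 18

18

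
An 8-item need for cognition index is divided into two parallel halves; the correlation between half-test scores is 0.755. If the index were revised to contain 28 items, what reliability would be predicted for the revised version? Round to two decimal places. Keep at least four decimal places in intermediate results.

Full-test reliability from the split-half r: r_full = 2(0.755)/(1 + 0.755) = 0.8604
Length factor from 8 to 28 items: n = 28/8 = 3.5000
r_new = n·r_full / (1 + (n − 1)·r_full) = 3.0114 / 3.1510 ≈ 0.9557

0.96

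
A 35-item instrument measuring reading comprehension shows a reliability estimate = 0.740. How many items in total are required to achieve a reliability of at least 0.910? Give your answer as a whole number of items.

Invert Spearman-Brown to solve for n:
n = r_target (1 − r_old) / [ r_old (1 − r_target) ]
n = [0.910 × 0.260] / [0.740 × 0.090]
  = 0.236600 / 0.066600 = 3.5526
3.5526 × 35 = 124.34 → 125 items

125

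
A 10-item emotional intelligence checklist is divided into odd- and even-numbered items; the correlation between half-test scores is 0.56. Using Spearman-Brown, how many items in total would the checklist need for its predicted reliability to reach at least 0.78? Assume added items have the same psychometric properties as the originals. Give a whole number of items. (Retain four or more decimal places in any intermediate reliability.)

14

r_full = 2(0.56)/(1 + 0.56) = 0.7179
Solve Spearman-Brown for n: n = 0.78(1 − 0.7179) / [0.7179(1 − 0.78)] = 1.3932
Required items = 1.3932 × 10 = 13.93, so 14 items.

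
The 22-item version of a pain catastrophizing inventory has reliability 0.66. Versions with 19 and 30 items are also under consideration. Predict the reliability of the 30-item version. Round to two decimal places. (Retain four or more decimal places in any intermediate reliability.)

Only the ratio of lengths matters: n = 30/22 = 1.3636
r_{30} = n·r / (1 + (n − 1)·r) = 0.9000 / 1.2400 ≈ 0.7258

0.73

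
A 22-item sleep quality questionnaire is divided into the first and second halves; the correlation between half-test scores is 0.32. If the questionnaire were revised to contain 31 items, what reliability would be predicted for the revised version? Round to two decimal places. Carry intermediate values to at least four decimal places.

Spearman-Brown correction (n = 2): r_full = 2·0.32/(1 + 0.32) = 0.4848
Then adjust to 31 items: n = 31/22 = 1.4091
r_new = n·r_full / (1 + (n − 1)·r_full) = 0.6831 / 1.1983 ≈ 0.5701

0.57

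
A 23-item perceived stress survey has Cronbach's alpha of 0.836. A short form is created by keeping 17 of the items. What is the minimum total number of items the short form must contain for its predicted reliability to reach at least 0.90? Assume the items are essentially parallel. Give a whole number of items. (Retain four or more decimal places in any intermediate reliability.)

Short-form reliability: n = 17/23 = 0.7391; r_17 = n·r/(1+(n−1)r) ≈ 0.7903
Length factor from the short form to reach 0.90: n' = 0.90(1 − 0.7903) / [0.7903(1 − 0.90)] ≈ 2.3881
Total items = 2.3881 × 17 = 40.60, rounded up to 41.

41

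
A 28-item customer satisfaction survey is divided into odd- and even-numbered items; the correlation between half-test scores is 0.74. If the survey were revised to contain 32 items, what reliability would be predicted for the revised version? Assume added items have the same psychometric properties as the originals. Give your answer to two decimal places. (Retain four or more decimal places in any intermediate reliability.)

Full-test reliability from the split-half r: r_full = 2(0.74)/(1 + 0.74) = 0.8506
Then adjust to 32 items: n = 32/28 = 1.1429
r_new = n·r_full / (1 + (n − 1)·r_full) = 0.9722 / 1.1216 ≈ 0.8668

0.87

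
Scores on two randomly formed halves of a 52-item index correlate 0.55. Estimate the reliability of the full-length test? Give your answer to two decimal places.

r_full = 2r_hh / (1 + r_hh) = 2 × 0.55 / (1 + 0.55)
r_full = 1.1000 / 1.5500 ≈ 0.7097

0.71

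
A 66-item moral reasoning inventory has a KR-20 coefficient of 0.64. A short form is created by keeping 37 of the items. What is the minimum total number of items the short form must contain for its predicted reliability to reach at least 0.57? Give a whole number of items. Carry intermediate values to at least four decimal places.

50

Short-form reliability: n = 37/66 = 0.5606; r_37 = n·r/(1+(n−1)r) ≈ 0.4992
Length factor from the short form to reach 0.57: n' = 0.57(1 − 0.4992) / [0.4992(1 − 0.57)] ≈ 1.3298
Items = 1.3298 × 37 ≈ 49.20 → 50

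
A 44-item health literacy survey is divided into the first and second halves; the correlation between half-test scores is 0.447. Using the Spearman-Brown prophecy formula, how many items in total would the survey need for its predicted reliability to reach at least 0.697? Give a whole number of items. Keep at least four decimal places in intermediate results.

r_full = 2(0.447)/(1 + 0.447) = 0.6178
Solve Spearman-Brown for n: n = 0.697(1 − 0.6178) / [0.6178(1 − 0.697)] = 1.4231
Items = 1.4231 × 44 ≈ 62.62 → 63

63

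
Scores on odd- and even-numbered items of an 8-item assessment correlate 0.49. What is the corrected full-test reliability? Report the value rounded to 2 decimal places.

Each half is half the length of the full test, so the full test is n = 2 times a half.
r_full = 2r_hh / (1 + r_hh) = 2 × 0.49 / (1 + 0.49)
r_full = 0.9800 / 1.4900 ≈ 0.6577

0.66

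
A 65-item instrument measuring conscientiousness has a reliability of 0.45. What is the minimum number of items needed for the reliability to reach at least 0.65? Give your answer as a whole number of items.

148

n = 0.65 × (1 − 0.45) / [ 0.45 × (1 − 0.65) ]
  = 0.3575 / 0.1575 = 2.2698
Items needed = n × 65 = 2.2698 × 65 ≈ 147.54 → round up to 148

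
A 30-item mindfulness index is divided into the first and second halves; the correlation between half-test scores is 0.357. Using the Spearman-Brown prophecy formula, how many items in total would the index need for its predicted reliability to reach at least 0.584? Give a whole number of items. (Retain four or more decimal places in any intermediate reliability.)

38

Corrected full-test reliability: r_full = 2 × 0.357 / (1 + 0.357) ≈ 0.5262
n = r_tgt(1 − r_full) / [r_full(1 − r_tgt)] = 0.584 × 0.4738 / (0.5262 × 0.416) ≈ 1.2640
Items = 1.2640 × 30 ≈ 37.92 → 38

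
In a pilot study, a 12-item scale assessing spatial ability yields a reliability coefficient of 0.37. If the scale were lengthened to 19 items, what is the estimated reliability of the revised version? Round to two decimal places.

n = 19/12 = 1.5833
r_new = 1.5833·0.37 / [1 + (1.5833 − 1)·0.37]
r_new = 0.5858 / 1.2158 ≈ 0.4818

0.48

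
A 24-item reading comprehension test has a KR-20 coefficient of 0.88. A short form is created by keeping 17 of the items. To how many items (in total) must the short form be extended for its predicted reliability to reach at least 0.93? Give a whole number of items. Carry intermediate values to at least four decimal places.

44

Short-form reliability: n = 17/24 = 0.7083; r_17 = n·r/(1+(n−1)r) ≈ 0.8386
Then solve for n' with r_old = 0.8386, r_target = 0.93: n' = 0.93(1 − 0.8386)/[0.8386(1 − 0.93)] = 2.5570
Items = 2.5570 × 17 ≈ 43.47 → 44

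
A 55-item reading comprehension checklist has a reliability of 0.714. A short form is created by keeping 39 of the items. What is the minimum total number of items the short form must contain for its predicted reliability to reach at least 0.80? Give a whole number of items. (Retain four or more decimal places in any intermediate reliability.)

Short-form reliability: n = 39/55 = 0.7091; r_39 = n·r/(1+(n−1)r) ≈ 0.6390
Then solve for n' with r_old = 0.6390, r_target = 0.80: n' = 0.80(1 − 0.6390)/[0.6390(1 − 0.80)] = 2.2598
Total items = 2.2598 × 39 = 88.13, rounded up to 89.

89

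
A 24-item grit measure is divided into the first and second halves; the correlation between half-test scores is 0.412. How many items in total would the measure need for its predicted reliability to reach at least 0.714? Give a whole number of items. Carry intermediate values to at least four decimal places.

Corrected full-test reliability: r_full = 2 × 0.412 / (1 + 0.412) ≈ 0.5836
Solve Spearman-Brown for n: n = 0.714(1 − 0.5836) / [0.5836(1 − 0.714)] = 1.7813
Required items = 1.7813 × 24 = 42.75, so 43 items.

43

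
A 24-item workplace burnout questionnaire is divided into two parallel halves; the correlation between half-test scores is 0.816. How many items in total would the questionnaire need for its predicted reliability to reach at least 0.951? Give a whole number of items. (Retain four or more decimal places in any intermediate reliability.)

53

r_full = 2(0.816)/(1 + 0.816) = 0.8987
Solve Spearman-Brown for n: n = 0.951(1 − 0.8987) / [0.8987(1 − 0.951)] = 2.1877
Required items = 2.1877 × 24 = 52.50, so 53 items.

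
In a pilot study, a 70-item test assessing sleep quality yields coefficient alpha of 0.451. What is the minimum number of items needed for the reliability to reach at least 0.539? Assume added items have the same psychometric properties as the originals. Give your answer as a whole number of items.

n = 0.539 × (1 − 0.451) / [ 0.451 × (1 − 0.539) ]
n = 0.295911 / 0.207911 ≈ 1.4233
So the test needs 1.4233 × 70 ≈ 99.63 items; rounding up, 100.

100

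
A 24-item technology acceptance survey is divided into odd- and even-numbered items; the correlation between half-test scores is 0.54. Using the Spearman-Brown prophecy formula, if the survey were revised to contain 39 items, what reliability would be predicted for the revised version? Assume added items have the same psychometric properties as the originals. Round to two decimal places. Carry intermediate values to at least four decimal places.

Full-test reliability from the split-half r: r_full = 2(0.54)/(1 + 0.54) = 0.7013
Then adjust to 39 items: n = 39/24 = 1.6250
r_new = n·r_full / (1 + (n − 1)·r_full) = 1.1396 / 1.4383 ≈ 0.7923

0.79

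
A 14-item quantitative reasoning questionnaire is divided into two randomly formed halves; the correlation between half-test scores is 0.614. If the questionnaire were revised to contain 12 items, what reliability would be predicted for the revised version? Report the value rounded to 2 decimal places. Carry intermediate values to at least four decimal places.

First correct the split-half correlation to full-test reliability: r_full = 2 × 0.614 / (1 + 0.614) ≈ 0.7608
Length factor from 14 to 12 items: n = 12/14 = 0.8571
r_new = n·r_full / (1 + (n − 1)·r_full) = 0.6521 / 0.8913 ≈ 0.7316

0.73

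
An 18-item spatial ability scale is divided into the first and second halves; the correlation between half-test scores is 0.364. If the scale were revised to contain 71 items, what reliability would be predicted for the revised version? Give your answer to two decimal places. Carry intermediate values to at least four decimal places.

First correct the split-half correlation to full-test reliability: r_full = 2 × 0.364 / (1 + 0.364) ≈ 0.5337
Length factor from 18 to 71 items: n = 71/18 = 3.9444
r_new = n·r_full / (1 + (n − 1)·r_full) = 2.1051 / 2.5714 ≈ 0.8187

0.82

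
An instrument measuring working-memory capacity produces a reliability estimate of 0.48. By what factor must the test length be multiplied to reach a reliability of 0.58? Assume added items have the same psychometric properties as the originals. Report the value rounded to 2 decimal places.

1.50

Rearranging the Spearman-Brown formula for n,
n = r*(1 − r) / [ r (1 − r*) ]
n = 0.58 × (1 − 0.48) / [ 0.48 × (1 − 0.58) ]
n = 0.3016 / 0.2016 ≈ 1.4960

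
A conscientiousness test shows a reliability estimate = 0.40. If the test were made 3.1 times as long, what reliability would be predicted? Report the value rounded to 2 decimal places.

By Spearman-Brown, r_new = n r / (1 + (n − 1) r).
r_new = 3.1·0.40 / [1 + (3.1 − 1)·0.40]
r_new = 1.2400 / 1.8400 ≈ 0.6739

0.67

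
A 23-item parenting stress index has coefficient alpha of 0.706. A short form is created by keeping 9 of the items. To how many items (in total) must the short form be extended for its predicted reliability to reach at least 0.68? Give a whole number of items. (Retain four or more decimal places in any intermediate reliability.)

21

Short-form reliability: n = 9/23 = 0.3913; r_9 = n·r/(1+(n−1)r) ≈ 0.4844
Then solve for n' with r_old = 0.4844, r_target = 0.68: n' = 0.68(1 − 0.4844)/[0.4844(1 − 0.68)] = 2.2619
Items = 2.2619 × 9 ≈ 20.36 → 21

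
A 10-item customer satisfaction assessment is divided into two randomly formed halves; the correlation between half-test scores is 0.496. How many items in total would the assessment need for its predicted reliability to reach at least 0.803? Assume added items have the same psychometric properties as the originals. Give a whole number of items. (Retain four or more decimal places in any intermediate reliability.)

r_full = 2(0.496)/(1 + 0.496) = 0.6631
n = r_tgt(1 − r_full) / [r_full(1 − r_tgt)] = 0.803 × 0.3369 / (0.6631 × 0.197) ≈ 2.0710
Required items = 2.0710 × 10 = 20.71, so 21 items.

21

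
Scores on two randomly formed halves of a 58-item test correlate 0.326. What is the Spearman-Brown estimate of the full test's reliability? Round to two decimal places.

Each half is half the length of the full test, so the full test is n = 2 times a half.
r_full = 2r_hh / (1 + r_hh) = 2 × 0.326 / (1 + 0.326)
       = 0.6520 / 1.3260 = 0.4917

0.49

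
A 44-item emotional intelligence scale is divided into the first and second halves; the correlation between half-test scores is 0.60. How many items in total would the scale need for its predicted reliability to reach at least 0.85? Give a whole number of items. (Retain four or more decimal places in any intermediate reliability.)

r_full = 2(0.60)/(1 + 0.60) = 0.7500
Solve Spearman-Brown for n: n = 0.85(1 − 0.7500) / [0.7500(1 − 0.85)] = 1.8889
Items = 1.8889 × 44 ≈ 83.11 → 84

84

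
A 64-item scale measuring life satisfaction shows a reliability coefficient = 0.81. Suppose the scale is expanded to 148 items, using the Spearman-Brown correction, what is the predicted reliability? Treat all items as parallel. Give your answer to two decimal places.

The new length is 148/64 = 2.3125 times the old.
Apply the Spearman-Brown prophecy formula, r' = nr / [1 + (n − 1)r]:
r_new = (2.3125 × 0.81) / (1 + (2.3125 − 1) × 0.81)
r_new = 1.8731 / 2.0631 ≈ 0.9079

0.91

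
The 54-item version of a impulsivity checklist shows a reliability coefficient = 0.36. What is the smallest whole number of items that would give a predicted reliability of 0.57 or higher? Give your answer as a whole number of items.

n = [0.57 × 0.64] / [0.36 × 0.43]
  = 0.3648 / 0.1548 = 2.3566
So the test needs 2.3566 × 54 ≈ 127.26 items; rounding up, 128.

128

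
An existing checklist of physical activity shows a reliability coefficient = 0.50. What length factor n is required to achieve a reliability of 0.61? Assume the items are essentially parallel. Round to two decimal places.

1.56

n = [0.61 × 0.50] / [0.50 × 0.39]
n = 0.3050 / 0.1950 ≈ 1.5641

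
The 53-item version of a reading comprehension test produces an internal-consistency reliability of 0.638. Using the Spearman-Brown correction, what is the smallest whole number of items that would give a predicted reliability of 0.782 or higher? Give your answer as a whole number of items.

108

n = 0.782(1 − 0.638) / [0.638(1 − 0.782)]
n = 0.283084 / 0.139084 ≈ 2.0353
Items needed = n × 53 = 2.0353 × 53 ≈ 107.87 → round up to 108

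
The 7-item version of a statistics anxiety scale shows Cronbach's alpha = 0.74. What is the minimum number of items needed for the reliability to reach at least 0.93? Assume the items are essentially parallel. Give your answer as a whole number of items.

n = [0.93 × 0.26] / [0.74 × 0.07]
  = 0.2418 / 0.0518 = 4.6680
4.6680 × 7 = 32.68 → 33 items

33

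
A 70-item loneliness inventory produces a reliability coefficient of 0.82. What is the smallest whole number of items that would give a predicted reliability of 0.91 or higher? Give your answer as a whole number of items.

156

Invert Spearman-Brown to solve for n:
n = r_target (1 − r_old) / [ r_old (1 − r_target) ]
n = 0.91 × (1 − 0.82) / [ 0.82 × (1 − 0.91) ]
n = 0.1638 / 0.0738 ≈ 2.2195
So the test needs 2.2195 × 70 ≈ 155.37 items; rounding up, 156.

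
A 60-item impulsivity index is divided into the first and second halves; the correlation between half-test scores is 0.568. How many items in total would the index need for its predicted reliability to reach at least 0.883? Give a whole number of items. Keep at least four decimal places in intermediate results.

173

Corrected full-test reliability: r_full = 2 × 0.568 / (1 + 0.568) ≈ 0.7245
n = r_tgt(1 − r_full) / [r_full(1 − r_tgt)] = 0.883 × 0.2755 / (0.7245 × 0.117) ≈ 2.8698
Items = 2.8698 × 60 ≈ 172.19 → 173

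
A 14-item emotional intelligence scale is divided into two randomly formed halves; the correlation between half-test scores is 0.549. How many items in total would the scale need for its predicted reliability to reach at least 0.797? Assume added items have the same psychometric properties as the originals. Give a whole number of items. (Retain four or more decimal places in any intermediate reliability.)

Corrected full-test reliability: r_full = 2 × 0.549 / (1 + 0.549) ≈ 0.7088
Solve Spearman-Brown for n: n = 0.797(1 − 0.7088) / [0.7088(1 − 0.797)] = 1.6130
Items = 1.6130 × 14 ≈ 22.58 → 23

23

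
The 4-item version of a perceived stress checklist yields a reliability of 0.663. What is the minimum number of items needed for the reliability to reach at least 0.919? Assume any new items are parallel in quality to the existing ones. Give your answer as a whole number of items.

Spearman-Brown solved for the length factor n:
n = r*(1 − r) / [ r (1 − r*) ]
n = [0.919 × 0.337] / [0.663 × 0.081]
n = 0.309703 / 0.053703 ≈ 5.7670
5.7670 × 4 = 23.07 → 24 items

24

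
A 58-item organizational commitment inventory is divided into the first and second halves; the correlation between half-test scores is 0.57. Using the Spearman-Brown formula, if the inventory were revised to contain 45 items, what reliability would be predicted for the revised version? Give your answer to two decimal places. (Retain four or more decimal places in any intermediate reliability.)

0.67

Spearman-Brown correction (n = 2): r_full = 2·0.57/(1 + 0.57) = 0.7261
Length factor from 58 to 45 items: n = 45/58 = 0.7759
r_new = n·r_full / (1 + (n − 1)·r_full) = 0.5634 / 0.8373 ≈ 0.6729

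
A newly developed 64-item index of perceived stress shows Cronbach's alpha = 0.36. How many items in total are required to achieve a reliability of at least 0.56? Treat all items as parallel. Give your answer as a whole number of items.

Spearman-Brown solved for the length factor n:
n = r_target (1 − r_old) / [ r_old (1 − r_target) ]
n = 0.56(1 − 0.36) / [0.36(1 − 0.56)]
n = 0.3584 / 0.1584 ≈ 2.2626
2.2626 × 64 = 144.81 → 145 items

145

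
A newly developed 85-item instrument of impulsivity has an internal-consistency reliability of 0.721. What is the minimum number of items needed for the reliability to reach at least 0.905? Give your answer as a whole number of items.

314

Invert Spearman-Brown to solve for n:
n = r_target (1 − r_old) / [ r_old (1 − r_target) ]
n = 0.905(1 − 0.721) / [0.721(1 − 0.905)]
n = 0.252495 / 0.068495 ≈ 3.6863
3.6863 × 85 = 313.34 → 314 items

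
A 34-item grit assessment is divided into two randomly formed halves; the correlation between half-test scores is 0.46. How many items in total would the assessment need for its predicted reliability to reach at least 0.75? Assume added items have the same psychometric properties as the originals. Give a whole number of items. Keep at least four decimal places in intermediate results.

Corrected full-test reliability: r_full = 2 × 0.46 / (1 + 0.46) ≈ 0.6301
n = r_tgt(1 − r_full) / [r_full(1 − r_tgt)] = 0.75 × 0.3699 / (0.6301 × 0.25) ≈ 1.7611
Items = 1.7611 × 34 ≈ 59.88 → 60

60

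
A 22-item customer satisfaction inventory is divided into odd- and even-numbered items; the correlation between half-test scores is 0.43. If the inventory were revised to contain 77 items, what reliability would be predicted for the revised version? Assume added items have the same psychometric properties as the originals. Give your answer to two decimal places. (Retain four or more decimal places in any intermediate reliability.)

Full-test reliability from the split-half r: r_full = 2(0.43)/(1 + 0.43) = 0.6014
Length factor from 22 to 77 items: n = 77/22 = 3.5000
r_new = n·r_full / (1 + (n − 1)·r_full) = 2.1049 / 2.5035 ≈ 0.8408

0.84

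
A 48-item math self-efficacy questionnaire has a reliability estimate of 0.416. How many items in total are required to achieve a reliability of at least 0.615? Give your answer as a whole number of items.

n = [0.615 × 0.584] / [0.416 × 0.385]
n = 0.359160 / 0.160160 ≈ 2.2425
2.2425 × 48 = 107.64 → 108 items

108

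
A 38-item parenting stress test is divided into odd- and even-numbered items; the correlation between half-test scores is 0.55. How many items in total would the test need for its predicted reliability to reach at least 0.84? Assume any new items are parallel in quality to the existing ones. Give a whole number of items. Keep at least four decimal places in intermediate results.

82

r_full = 2(0.55)/(1 + 0.55) = 0.7097
Solve Spearman-Brown for n: n = 0.84(1 − 0.7097) / [0.7097(1 − 0.84)] = 2.1475
Required items = 2.1475 × 38 = 81.61, so 82 items.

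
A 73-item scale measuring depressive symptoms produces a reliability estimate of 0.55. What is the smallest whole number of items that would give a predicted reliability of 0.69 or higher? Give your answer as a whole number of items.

n = 0.69 × (1 − 0.55) / [ 0.55 × (1 − 0.69) ]
n = 0.3105 / 0.1705 ≈ 1.8211
1.8211 × 73 = 132.94 → 133 items

133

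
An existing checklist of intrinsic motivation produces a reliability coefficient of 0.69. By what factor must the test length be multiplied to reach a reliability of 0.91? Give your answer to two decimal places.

4.54

Spearman-Brown solved for the length factor n:
n = r*(1 − r) / [ r (1 − r*) ]
n = 0.91(1 − 0.69) / [0.69(1 − 0.91)]
n = 0.2821 / 0.0621 ≈ 4.5427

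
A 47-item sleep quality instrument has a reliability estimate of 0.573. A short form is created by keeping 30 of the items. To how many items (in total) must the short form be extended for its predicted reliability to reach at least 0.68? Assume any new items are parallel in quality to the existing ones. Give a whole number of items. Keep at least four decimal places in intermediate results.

Short-form reliability: n = 30/47 = 0.6383; r_30 = n·r/(1+(n−1)r) ≈ 0.4614
Length factor from the short form to reach 0.68: n' = 0.68(1 − 0.4614) / [0.4614(1 − 0.68)] ≈ 2.4805
Total items = 2.4805 × 30 = 74.42, rounded up to 75.

75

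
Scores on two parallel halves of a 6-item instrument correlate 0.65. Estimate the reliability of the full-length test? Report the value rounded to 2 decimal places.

r_full = 2(0.65) / (1 + 0.65)
       = 1.3000 / 1.6500 = 0.7879

0.79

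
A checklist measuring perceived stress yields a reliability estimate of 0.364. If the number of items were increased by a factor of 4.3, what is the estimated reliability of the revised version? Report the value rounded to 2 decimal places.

0.71

r_new = (4.3 × 0.364) / (1 + (4.3 − 1) × 0.364)
     = 1.5652 / 2.2012 = 0.7111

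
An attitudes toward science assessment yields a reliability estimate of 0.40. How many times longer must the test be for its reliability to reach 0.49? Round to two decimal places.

Invert Spearman-Brown to solve for n:
n = r_target (1 − r_old) / [ r_old (1 − r_target) ]
n = 0.49(1 − 0.40) / [0.40(1 − 0.49)]
n = 0.2940 / 0.2040 ≈ 1.4412

1.44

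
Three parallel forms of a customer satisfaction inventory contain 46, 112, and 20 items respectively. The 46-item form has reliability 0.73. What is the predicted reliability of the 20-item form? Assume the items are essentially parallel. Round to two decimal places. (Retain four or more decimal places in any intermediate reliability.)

The 112-item form is not needed; work directly from the 46-item form with n = 20/46 = 0.4348.
r_{20} = n·r / (1 + (n − 1)·r) = 0.3174 / 0.5874 ≈ 0.5403

0.54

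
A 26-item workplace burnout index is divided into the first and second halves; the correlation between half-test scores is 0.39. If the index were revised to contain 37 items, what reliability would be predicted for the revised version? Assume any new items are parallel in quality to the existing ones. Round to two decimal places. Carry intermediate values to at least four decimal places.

First correct the split-half correlation to full-test reliability: r_full = 2 × 0.39 / (1 + 0.39) ≈ 0.5612
Length factor from 26 to 37 items: n = 37/26 = 1.4231
r_new = n·r_full / (1 + (n − 1)·r_full) = 0.7986 / 1.2374 ≈ 0.6454

0.65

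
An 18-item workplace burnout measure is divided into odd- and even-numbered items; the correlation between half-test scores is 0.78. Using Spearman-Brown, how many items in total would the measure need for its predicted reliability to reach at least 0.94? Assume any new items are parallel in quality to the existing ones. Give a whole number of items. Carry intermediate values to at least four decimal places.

40

Corrected full-test reliability: r_full = 2 × 0.78 / (1 + 0.78) ≈ 0.8764
n = r_tgt(1 − r_full) / [r_full(1 − r_tgt)] = 0.94 × 0.1236 / (0.8764 × 0.06) ≈ 2.2095
Items = 2.2095 × 18 ≈ 39.77 → 40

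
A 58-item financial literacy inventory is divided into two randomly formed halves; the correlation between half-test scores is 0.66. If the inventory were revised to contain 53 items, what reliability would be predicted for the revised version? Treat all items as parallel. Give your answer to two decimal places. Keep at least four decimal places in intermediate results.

0.78

Full-test reliability from the split-half r: r_full = 2(0.66)/(1 + 0.66) = 0.7952
Length factor from 58 to 53 items: n = 53/58 = 0.9138
r_new = n·r_full / (1 + (n − 1)·r_full) = 0.7267 / 0.9315 ≈ 0.7801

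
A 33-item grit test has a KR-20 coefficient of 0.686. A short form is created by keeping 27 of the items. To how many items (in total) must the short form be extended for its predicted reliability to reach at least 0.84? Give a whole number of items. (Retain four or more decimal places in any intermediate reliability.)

80

Short-form reliability: n = 27/33 = 0.8182; r_27 = n·r/(1+(n−1)r) ≈ 0.6413
Length factor from the short form to reach 0.84: n' = 0.84(1 − 0.6413) / [0.6413(1 − 0.84)] ≈ 2.9365
Total items = 2.9365 × 27 = 79.29, rounded up to 80.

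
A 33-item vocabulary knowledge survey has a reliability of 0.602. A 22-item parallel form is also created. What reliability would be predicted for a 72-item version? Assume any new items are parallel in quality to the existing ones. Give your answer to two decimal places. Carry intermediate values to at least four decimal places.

0.77

The 22-item form is not needed; work directly from the 33-item form with n = 72/33 = 2.1818.
r_{72} = n·r / (1 + (n − 1)·r) = 1.3134 / 1.7114 ≈ 0.7674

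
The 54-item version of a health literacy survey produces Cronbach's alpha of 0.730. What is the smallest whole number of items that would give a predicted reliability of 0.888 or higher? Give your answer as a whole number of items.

159

Spearman-Brown solved for the length factor n:
n = r*(1 − r) / [ r (1 − r*) ]
n = [0.888 × 0.270] / [0.730 × 0.112]
n = 0.239760 / 0.081760 ≈ 2.9325
Items needed = n × 54 = 2.9325 × 54 ≈ 158.36 → round up to 159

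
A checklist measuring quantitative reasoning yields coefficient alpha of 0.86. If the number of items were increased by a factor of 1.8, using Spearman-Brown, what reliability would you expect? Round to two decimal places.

Apply the Spearman-Brown prophecy formula, r' = nr / [1 + (n − 1)r]:
r_new = (1.8 × 0.86) / (1 + (1.8 − 1) × 0.86)
     = 1.5480 / 1.6880 = 0.9171

0.92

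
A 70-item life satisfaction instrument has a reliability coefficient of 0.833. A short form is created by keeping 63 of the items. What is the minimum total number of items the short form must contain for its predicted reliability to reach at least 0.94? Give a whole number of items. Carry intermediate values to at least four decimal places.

220

First, r for the 63-item form: n = 63/70 = 0.9000, so r_63 = 0.9000·0.833/(1 + (0.9000 − 1)·0.833) = 0.8178
Length factor from the short form to reach 0.94: n' = 0.94(1 − 0.8178) / [0.8178(1 − 0.94)] ≈ 3.4904
Total items = 3.4904 × 63 = 219.90, rounded up to 220.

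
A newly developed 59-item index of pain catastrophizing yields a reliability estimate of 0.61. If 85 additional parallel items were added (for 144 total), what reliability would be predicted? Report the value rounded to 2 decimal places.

0.79

The new length is 144/59 = 2.4407 times the old.
Spearman-Brown: r_new = n·r / (1 + (n − 1)·r)
r_new = 2.4407·0.61 / [1 + (2.4407 − 1)·0.61]
r_new = 1.4888 / 1.8788 ≈ 0.7924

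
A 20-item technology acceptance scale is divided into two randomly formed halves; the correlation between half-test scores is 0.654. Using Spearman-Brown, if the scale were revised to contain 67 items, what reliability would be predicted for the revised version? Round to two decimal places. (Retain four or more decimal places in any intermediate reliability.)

0.93

Spearman-Brown correction (n = 2): r_full = 2·0.654/(1 + 0.654) = 0.7908
Length factor from 20 to 67 items: n = 67/20 = 3.3500
r_new = n·r_full / (1 + (n − 1)·r_full) = 2.6492 / 2.8584 ≈ 0.9268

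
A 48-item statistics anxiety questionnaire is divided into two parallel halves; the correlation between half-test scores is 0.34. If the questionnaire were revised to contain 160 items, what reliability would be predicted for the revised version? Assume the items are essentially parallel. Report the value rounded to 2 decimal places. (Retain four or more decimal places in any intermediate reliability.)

First correct the split-half correlation to full-test reliability: r_full = 2 × 0.34 / (1 + 0.34) ≈ 0.5075
Length factor from 48 to 160 items: n = 160/48 = 3.3333
r_new = n·r_full / (1 + (n − 1)·r_full) = 1.6916 / 2.1841 ≈ 0.7745

0.77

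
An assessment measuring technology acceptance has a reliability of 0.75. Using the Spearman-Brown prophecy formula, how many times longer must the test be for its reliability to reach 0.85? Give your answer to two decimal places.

1.89

n = 0.85(1 − 0.75) / [0.75(1 − 0.85)]
  = 0.2125 / 0.1125 = 1.8889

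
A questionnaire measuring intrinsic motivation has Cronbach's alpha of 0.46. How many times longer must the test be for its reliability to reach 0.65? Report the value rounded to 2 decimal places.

Spearman-Brown solved for the length factor n:
n = r_target (1 − r_old) / [ r_old (1 − r_target) ]
n = 0.65 × (1 − 0.46) / [ 0.46 × (1 − 0.65) ]
  = 0.3510 / 0.1610 = 2.1801

2.18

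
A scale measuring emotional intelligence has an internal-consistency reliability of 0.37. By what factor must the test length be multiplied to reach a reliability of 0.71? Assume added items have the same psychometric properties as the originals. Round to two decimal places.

n = 0.71(1 − 0.37) / [0.37(1 − 0.71)]
  = 0.4473 / 0.1073 = 4.1687

4.17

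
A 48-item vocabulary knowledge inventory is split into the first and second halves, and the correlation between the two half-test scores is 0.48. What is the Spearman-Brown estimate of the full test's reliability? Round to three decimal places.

Apply the Spearman-Brown correction with n = 2:
r_full = 2(0.48) / (1 + 0.48)
       = 0.9600 / 1.4800 = 0.6486

0.649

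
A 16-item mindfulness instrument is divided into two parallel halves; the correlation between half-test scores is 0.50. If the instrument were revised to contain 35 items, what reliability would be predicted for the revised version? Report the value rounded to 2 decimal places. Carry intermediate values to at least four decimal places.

0.81

Full-test reliability from the split-half r: r_full = 2(0.50)/(1 + 0.50) = 0.6667
Then adjust to 35 items: n = 35/16 = 2.1875
r_new = n·r_full / (1 + (n − 1)·r_full) = 1.4584 / 1.7917 ≈ 0.8140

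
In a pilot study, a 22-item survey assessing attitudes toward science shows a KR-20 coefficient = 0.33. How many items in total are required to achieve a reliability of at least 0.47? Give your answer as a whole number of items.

40

n = 0.47(1 − 0.33) / [0.33(1 − 0.47)]
n = 0.3149 / 0.1749 ≈ 1.8005
1.8005 × 22 = 39.61 → 40 items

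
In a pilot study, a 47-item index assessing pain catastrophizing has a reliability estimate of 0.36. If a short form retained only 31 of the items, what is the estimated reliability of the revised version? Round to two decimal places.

n = 31/47 = 0.6596
r_new = 0.6596·0.36 / [1 + (0.6596 − 1)·0.36]
r_new = 0.2375 / 0.8775 ≈ 0.2707

0.27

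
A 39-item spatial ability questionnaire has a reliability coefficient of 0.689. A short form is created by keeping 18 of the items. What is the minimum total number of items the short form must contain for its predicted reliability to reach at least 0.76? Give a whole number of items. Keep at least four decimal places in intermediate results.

Short-form reliability: n = 18/39 = 0.4615; r_18 = n·r/(1+(n−1)r) ≈ 0.5055
Length factor from the short form to reach 0.76: n' = 0.76(1 − 0.5055) / [0.5055(1 − 0.76)] ≈ 3.0978
Items = 3.0978 × 18 ≈ 55.76 → 56

56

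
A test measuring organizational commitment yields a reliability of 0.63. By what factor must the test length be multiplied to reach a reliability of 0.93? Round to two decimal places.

n = 0.93 × (1 − 0.63) / [ 0.63 × (1 − 0.93) ]
n = 0.3441 / 0.0441 ≈ 7.8027

7.80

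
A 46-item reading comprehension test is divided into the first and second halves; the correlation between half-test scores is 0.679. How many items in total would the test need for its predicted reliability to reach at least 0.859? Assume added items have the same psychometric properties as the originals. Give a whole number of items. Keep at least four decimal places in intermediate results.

Corrected full-test reliability: r_full = 2 × 0.679 / (1 + 0.679) ≈ 0.8088
n = r_tgt(1 − r_full) / [r_full(1 − r_tgt)] = 0.859 × 0.1912 / (0.8088 × 0.141) ≈ 1.4402
Items = 1.4402 × 46 ≈ 66.25 → 67

67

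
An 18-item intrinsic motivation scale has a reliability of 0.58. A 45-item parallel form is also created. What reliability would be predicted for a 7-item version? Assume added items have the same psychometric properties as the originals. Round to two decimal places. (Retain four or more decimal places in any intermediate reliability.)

0.35

The 45-item form is not needed; work directly from the 18-item form with n = 7/18 = 0.3889.
r_{7} = n·r / (1 + (n − 1)·r) = 0.2256 / 0.6456 ≈ 0.3494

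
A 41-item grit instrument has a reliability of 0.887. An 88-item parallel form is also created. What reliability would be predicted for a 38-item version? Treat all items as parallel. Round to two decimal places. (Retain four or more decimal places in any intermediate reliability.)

The 88-item form is not needed; work directly from the 41-item form with n = 38/41 = 0.9268.
r_{38} = n·r / (1 + (n − 1)·r) = 0.8221 / 0.9351 ≈ 0.8792

0.88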